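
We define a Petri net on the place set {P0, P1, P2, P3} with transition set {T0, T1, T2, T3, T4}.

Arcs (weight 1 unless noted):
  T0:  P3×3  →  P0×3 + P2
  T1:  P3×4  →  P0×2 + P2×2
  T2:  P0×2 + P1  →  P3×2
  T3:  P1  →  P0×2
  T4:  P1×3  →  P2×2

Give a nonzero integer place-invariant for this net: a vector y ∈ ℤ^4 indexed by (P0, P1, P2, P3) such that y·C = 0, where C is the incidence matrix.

y = (P0:1, P1:2, P2:3, P3:2)

Incidence matrix C (rows=places, cols=transitions):
       T0   T1   T2   T3   T4
   P0   3    2   -2    2    0
   P1   0    0   -1   -1   -3
   P2   1    2    0    0    2
   P3  -3   -4    2    0    0

Candidate y = [1, 2, 3, 2]; check y·C column-wise:
  col T0: 1·3 + 2·0 + 3·1 + 2·-3 = 0
  col T1: 1·2 + 2·0 + 3·2 + 2·-4 = 0
  col T2: 1·-2 + 2·-1 + 3·0 + 2·2 = 0
  col T3: 1·2 + 2·-1 + 3·0 + 2·0 = 0
  col T4: 1·0 + 2·-3 + 3·2 + 2·0 = 0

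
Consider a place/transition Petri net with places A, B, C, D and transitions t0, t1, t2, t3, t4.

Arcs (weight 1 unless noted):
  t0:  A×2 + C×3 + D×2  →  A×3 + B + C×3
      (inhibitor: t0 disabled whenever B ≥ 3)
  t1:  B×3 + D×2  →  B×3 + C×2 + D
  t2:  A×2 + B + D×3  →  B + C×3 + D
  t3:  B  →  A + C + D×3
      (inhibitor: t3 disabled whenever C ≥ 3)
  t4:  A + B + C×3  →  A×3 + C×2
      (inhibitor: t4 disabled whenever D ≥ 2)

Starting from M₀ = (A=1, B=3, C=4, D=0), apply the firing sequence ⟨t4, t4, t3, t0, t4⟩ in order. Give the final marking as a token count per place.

step 1: fire t4:  (A=1, B=3, C=4, D=0) → (A=3, B=2, C=3, D=0)
step 2: fire t4:  (A=3, B=2, C=3, D=0) → (A=5, B=1, C=2, D=0)
step 3: fire t3:  (A=5, B=1, C=2, D=0) → (A=6, B=0, C=3, D=3)
step 4: fire t0:  (A=6, B=0, C=3, D=3) → (A=7, B=1, C=3, D=1)
step 5: fire t4:  (A=7, B=1, C=3, D=1) → (A=9, B=0, C=2, D=1)

(A=9, B=0, C=2, D=1)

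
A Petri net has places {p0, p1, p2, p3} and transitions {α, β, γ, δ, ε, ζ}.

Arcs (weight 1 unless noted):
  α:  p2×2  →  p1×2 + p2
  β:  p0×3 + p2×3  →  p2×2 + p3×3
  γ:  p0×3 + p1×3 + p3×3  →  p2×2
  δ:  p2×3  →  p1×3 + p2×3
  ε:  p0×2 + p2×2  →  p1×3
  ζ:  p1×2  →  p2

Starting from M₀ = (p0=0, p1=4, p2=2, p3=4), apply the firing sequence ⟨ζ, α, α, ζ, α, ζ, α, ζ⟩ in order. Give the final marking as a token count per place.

step 1: fire ζ:  (p0=0, p1=4, p2=2, p3=4) → (p0=0, p1=2, p2=3, p3=4)
step 2: fire α:  (p0=0, p1=2, p2=3, p3=4) → (p0=0, p1=4, p2=2, p3=4)
step 3: fire α:  (p0=0, p1=4, p2=2, p3=4) → (p0=0, p1=6, p2=1, p3=4)
step 4: fire ζ:  (p0=0, p1=6, p2=1, p3=4) → (p0=0, p1=4, p2=2, p3=4)
step 5: fire α:  (p0=0, p1=4, p2=2, p3=4) → (p0=0, p1=6, p2=1, p3=4)
step 6: fire ζ:  (p0=0, p1=6, p2=1, p3=4) → (p0=0, p1=4, p2=2, p3=4)
step 7: fire α:  (p0=0, p1=4, p2=2, p3=4) → (p0=0, p1=6, p2=1, p3=4)
step 8: fire ζ:  (p0=0, p1=6, p2=1, p3=4) → (p0=0, p1=4, p2=2, p3=4)

(p0=0, p1=4, p2=2, p3=4)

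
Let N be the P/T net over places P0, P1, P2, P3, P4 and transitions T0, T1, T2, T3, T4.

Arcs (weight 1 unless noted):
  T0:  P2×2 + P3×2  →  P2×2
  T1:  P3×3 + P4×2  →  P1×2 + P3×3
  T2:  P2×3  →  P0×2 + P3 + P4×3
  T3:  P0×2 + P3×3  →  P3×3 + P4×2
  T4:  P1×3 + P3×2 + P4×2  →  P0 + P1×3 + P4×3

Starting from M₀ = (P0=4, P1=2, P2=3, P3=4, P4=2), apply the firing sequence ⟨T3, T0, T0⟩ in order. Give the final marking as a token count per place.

step 1: fire T3:  (P0=4, P1=2, P2=3, P3=4, P4=2) → (P0=2, P1=2, P2=3, P3=4, P4=4)
step 2: fire T0:  (P0=2, P1=2, P2=3, P3=4, P4=4) → (P0=2, P1=2, P2=3, P3=2, P4=4)
step 3: fire T0:  (P0=2, P1=2, P2=3, P3=2, P4=4) → (P0=2, P1=2, P2=3, P3=0, P4=4)

(P0=2, P1=2, P2=3, P3=0, P4=4)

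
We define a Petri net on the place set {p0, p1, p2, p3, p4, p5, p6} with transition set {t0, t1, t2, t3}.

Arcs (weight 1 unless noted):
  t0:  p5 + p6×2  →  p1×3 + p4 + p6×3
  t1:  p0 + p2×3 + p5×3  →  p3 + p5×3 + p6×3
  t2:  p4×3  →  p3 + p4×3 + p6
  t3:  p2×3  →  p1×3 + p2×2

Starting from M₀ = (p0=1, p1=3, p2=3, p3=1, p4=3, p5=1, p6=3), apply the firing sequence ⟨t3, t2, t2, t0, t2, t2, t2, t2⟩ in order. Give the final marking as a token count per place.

(p0=1, p1=9, p2=2, p3=7, p4=4, p5=0, p6=10)

step 1: fire t3:  (p0=1, p1=3, p2=3, p3=1, p4=3, p5=1, p6=3) → (p0=1, p1=6, p2=2, p3=1, p4=3, p5=1, p6=3)
step 2: fire t2:  (p0=1, p1=6, p2=2, p3=1, p4=3, p5=1, p6=3) → (p0=1, p1=6, p2=2, p3=2, p4=3, p5=1, p6=4)
step 3: fire t2:  (p0=1, p1=6, p2=2, p3=2, p4=3, p5=1, p6=4) → (p0=1, p1=6, p2=2, p3=3, p4=3, p5=1, p6=5)
step 4: fire t0:  (p0=1, p1=6, p2=2, p3=3, p4=3, p5=1, p6=5) → (p0=1, p1=9, p2=2, p3=3, p4=4, p5=0, p6=6)
step 5: fire t2:  (p0=1, p1=9, p2=2, p3=3, p4=4, p5=0, p6=6) → (p0=1, p1=9, p2=2, p3=4, p4=4, p5=0, p6=7)
step 6: fire t2:  (p0=1, p1=9, p2=2, p3=4, p4=4, p5=0, p6=7) → (p0=1, p1=9, p2=2, p3=5, p4=4, p5=0, p6=8)
step 7: fire t2:  (p0=1, p1=9, p2=2, p3=5, p4=4, p5=0, p6=8) → (p0=1, p1=9, p2=2, p3=6, p4=4, p5=0, p6=9)
step 8: fire t2:  (p0=1, p1=9, p2=2, p3=6, p4=4, p5=0, p6=9) → (p0=1, p1=9, p2=2, p3=7, p4=4, p5=0, p6=10)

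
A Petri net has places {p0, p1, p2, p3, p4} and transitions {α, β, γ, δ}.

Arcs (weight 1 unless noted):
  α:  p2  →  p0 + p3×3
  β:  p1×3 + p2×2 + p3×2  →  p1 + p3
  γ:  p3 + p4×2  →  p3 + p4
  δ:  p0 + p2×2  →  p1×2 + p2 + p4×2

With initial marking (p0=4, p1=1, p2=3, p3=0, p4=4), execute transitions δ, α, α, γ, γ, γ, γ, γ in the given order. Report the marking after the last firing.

(p0=5, p1=3, p2=0, p3=6, p4=1)

step 1: fire δ:  (p0=4, p1=1, p2=3, p3=0, p4=4) → (p0=3, p1=3, p2=2, p3=0, p4=6)
step 2: fire α:  (p0=3, p1=3, p2=2, p3=0, p4=6) → (p0=4, p1=3, p2=1, p3=3, p4=6)
step 3: fire α:  (p0=4, p1=3, p2=1, p3=3, p4=6) → (p0=5, p1=3, p2=0, p3=6, p4=6)
step 4: fire γ:  (p0=5, p1=3, p2=0, p3=6, p4=6) → (p0=5, p1=3, p2=0, p3=6, p4=5)
step 5: fire γ:  (p0=5, p1=3, p2=0, p3=6, p4=5) → (p0=5, p1=3, p2=0, p3=6, p4=4)
step 6: fire γ:  (p0=5, p1=3, p2=0, p3=6, p4=4) → (p0=5, p1=3, p2=0, p3=6, p4=3)
step 7: fire γ:  (p0=5, p1=3, p2=0, p3=6, p4=3) → (p0=5, p1=3, p2=0, p3=6, p4=2)
step 8: fire γ:  (p0=5, p1=3, p2=0, p3=6, p4=2) → (p0=5, p1=3, p2=0, p3=6, p4=1)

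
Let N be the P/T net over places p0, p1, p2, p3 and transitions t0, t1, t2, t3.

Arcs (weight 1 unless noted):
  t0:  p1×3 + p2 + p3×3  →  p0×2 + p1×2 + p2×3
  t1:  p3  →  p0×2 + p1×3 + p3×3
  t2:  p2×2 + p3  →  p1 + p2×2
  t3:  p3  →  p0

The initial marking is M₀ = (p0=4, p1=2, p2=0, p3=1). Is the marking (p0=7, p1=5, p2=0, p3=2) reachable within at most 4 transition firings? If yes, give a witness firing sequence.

YES — reachable via ⟨t1, t3⟩ (2 firings)

step 1: fire t1:  (p0=4, p1=2, p2=0, p3=1) → (p0=6, p1=5, p2=0, p3=3)
step 2: fire t3:  (p0=6, p1=5, p2=0, p3=3) → (p0=7, p1=5, p2=0, p3=2)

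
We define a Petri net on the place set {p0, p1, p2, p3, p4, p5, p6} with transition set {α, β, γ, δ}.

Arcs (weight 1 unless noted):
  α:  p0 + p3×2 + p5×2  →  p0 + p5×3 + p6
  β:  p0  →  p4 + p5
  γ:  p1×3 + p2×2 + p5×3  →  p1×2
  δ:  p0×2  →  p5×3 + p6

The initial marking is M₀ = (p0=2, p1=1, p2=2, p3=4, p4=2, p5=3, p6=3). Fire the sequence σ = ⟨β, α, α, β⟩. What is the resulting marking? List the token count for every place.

step 1: fire β:  (p0=2, p1=1, p2=2, p3=4, p4=2, p5=3, p6=3) → (p0=1, p1=1, p2=2, p3=4, p4=3, p5=4, p6=3)
step 2: fire α:  (p0=1, p1=1, p2=2, p3=4, p4=3, p5=4, p6=3) → (p0=1, p1=1, p2=2, p3=2, p4=3, p5=5, p6=4)
step 3: fire α:  (p0=1, p1=1, p2=2, p3=2, p4=3, p5=5, p6=4) → (p0=1, p1=1, p2=2, p3=0, p4=3, p5=6, p6=5)
step 4: fire β:  (p0=1, p1=1, p2=2, p3=0, p4=3, p5=6, p6=5) → (p0=0, p1=1, p2=2, p3=0, p4=4, p5=7, p6=5)

(p0=0, p1=1, p2=2, p3=0, p4=4, p5=7, p6=5)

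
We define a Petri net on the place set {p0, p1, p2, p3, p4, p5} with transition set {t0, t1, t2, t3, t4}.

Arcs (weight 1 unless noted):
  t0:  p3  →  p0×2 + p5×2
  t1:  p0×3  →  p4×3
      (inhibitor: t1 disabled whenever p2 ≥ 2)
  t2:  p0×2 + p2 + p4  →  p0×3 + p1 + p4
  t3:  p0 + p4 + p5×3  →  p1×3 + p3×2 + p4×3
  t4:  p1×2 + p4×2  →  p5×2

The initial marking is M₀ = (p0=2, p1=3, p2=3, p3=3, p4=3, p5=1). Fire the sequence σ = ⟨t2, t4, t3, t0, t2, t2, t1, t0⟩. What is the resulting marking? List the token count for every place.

(p0=5, p1=7, p2=0, p3=3, p4=6, p5=4)

step 1: fire t2:  (p0=2, p1=3, p2=3, p3=3, p4=3, p5=1) → (p0=3, p1=4, p2=2, p3=3, p4=3, p5=1)
step 2: fire t4:  (p0=3, p1=4, p2=2, p3=3, p4=3, p5=1) → (p0=3, p1=2, p2=2, p3=3, p4=1, p5=3)
step 3: fire t3:  (p0=3, p1=2, p2=2, p3=3, p4=1, p5=3) → (p0=2, p1=5, p2=2, p3=5, p4=3, p5=0)
step 4: fire t0:  (p0=2, p1=5, p2=2, p3=5, p4=3, p5=0) → (p0=4, p1=5, p2=2, p3=4, p4=3, p5=2)
step 5: fire t2:  (p0=4, p1=5, p2=2, p3=4, p4=3, p5=2) → (p0=5, p1=6, p2=1, p3=4, p4=3, p5=2)
step 6: fire t2:  (p0=5, p1=6, p2=1, p3=4, p4=3, p5=2) → (p0=6, p1=7, p2=0, p3=4, p4=3, p5=2)
step 7: fire t1:  (p0=6, p1=7, p2=0, p3=4, p4=3, p5=2) → (p0=3, p1=7, p2=0, p3=4, p4=6, p5=2)
step 8: fire t0:  (p0=3, p1=7, p2=0, p3=4, p4=6, p5=2) → (p0=5, p1=7, p2=0, p3=3, p4=6, p5=4)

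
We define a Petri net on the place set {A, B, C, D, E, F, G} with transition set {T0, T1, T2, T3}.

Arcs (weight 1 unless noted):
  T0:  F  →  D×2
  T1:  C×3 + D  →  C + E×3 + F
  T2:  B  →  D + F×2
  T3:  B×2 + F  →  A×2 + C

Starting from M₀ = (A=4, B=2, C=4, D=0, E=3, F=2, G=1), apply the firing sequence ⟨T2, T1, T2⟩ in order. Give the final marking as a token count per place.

step 1: fire T2:  (A=4, B=2, C=4, D=0, E=3, F=2, G=1) → (A=4, B=1, C=4, D=1, E=3, F=4, G=1)
step 2: fire T1:  (A=4, B=1, C=4, D=1, E=3, F=4, G=1) → (A=4, B=1, C=2, D=0, E=6, F=5, G=1)
step 3: fire T2:  (A=4, B=1, C=2, D=0, E=6, F=5, G=1) → (A=4, B=0, C=2, D=1, E=6, F=7, G=1)

(A=4, B=0, C=2, D=1, E=6, F=7, G=1)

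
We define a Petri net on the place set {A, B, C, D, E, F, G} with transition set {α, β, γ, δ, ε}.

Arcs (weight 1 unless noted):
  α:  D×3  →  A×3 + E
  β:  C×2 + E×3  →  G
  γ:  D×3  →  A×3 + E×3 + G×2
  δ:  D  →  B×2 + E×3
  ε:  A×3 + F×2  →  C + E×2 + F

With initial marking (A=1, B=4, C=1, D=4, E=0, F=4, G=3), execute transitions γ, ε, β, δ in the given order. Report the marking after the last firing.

(A=1, B=6, C=0, D=0, E=5, F=3, G=6)

step 1: fire γ:  (A=1, B=4, C=1, D=4, E=0, F=4, G=3) → (A=4, B=4, C=1, D=1, E=3, F=4, G=5)
step 2: fire ε:  (A=4, B=4, C=1, D=1, E=3, F=4, G=5) → (A=1, B=4, C=2, D=1, E=5, F=3, G=5)
step 3: fire β:  (A=1, B=4, C=2, D=1, E=5, F=3, G=5) → (A=1, B=4, C=0, D=1, E=2, F=3, G=6)
step 4: fire δ:  (A=1, B=4, C=0, D=1, E=2, F=3, G=6) → (A=1, B=6, C=0, D=0, E=5, F=3, G=6)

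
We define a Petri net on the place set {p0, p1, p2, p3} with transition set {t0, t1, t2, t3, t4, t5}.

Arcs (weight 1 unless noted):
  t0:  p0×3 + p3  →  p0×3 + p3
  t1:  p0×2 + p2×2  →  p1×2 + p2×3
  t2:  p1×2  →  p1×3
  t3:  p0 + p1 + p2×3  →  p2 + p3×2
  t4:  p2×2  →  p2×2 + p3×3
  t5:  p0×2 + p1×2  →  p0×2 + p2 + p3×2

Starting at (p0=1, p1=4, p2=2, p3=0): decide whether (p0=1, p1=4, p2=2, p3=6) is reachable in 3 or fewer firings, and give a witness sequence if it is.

YES — reachable via ⟨t4, t4⟩ (2 firings)

step 1: fire t4:  (p0=1, p1=4, p2=2, p3=0) → (p0=1, p1=4, p2=2, p3=3)
step 2: fire t4:  (p0=1, p1=4, p2=2, p3=3) → (p0=1, p1=4, p2=2, p3=6)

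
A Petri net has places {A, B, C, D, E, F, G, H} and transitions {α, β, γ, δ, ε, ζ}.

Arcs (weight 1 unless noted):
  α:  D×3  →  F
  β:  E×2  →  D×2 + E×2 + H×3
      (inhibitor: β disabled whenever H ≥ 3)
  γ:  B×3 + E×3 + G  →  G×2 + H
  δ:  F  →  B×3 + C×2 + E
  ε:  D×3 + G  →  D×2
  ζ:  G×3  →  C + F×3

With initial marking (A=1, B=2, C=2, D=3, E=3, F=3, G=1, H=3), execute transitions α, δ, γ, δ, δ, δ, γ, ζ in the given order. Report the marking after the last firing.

(A=1, B=8, C=11, D=0, E=1, F=3, G=0, H=5)

step 1: fire α:  (A=1, B=2, C=2, D=3, E=3, F=3, G=1, H=3) → (A=1, B=2, C=2, D=0, E=3, F=4, G=1, H=3)
step 2: fire δ:  (A=1, B=2, C=2, D=0, E=3, F=4, G=1, H=3) → (A=1, B=5, C=4, D=0, E=4, F=3, G=1, H=3)
step 3: fire γ:  (A=1, B=5, C=4, D=0, E=4, F=3, G=1, H=3) → (A=1, B=2, C=4, D=0, E=1, F=3, G=2, H=4)
step 4: fire δ:  (A=1, B=2, C=4, D=0, E=1, F=3, G=2, H=4) → (A=1, B=5, C=6, D=0, E=2, F=2, G=2, H=4)
step 5: fire δ:  (A=1, B=5, C=6, D=0, E=2, F=2, G=2, H=4) → (A=1, B=8, C=8, D=0, E=3, F=1, G=2, H=4)
step 6: fire δ:  (A=1, B=8, C=8, D=0, E=3, F=1, G=2, H=4) → (A=1, B=11, C=10, D=0, E=4, F=0, G=2, H=4)
step 7: fire γ:  (A=1, B=11, C=10, D=0, E=4, F=0, G=2, H=4) → (A=1, B=8, C=10, D=0, E=1, F=0, G=3, H=5)
step 8: fire ζ:  (A=1, B=8, C=10, D=0, E=1, F=0, G=3, H=5) → (A=1, B=8, C=11, D=0, E=1, F=3, G=0, H=5)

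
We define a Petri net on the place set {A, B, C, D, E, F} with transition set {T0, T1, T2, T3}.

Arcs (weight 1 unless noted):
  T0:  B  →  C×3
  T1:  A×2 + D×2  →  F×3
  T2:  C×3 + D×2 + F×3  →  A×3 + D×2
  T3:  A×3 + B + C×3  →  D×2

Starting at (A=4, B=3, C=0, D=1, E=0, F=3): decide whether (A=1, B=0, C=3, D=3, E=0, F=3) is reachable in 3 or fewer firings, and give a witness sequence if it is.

YES — reachable via ⟨T0, T0, T3⟩ (3 firings)

step 1: fire T0:  (A=4, B=3, C=0, D=1, E=0, F=3) → (A=4, B=2, C=3, D=1, E=0, F=3)
step 2: fire T0:  (A=4, B=2, C=3, D=1, E=0, F=3) → (A=4, B=1, C=6, D=1, E=0, F=3)
step 3: fire T3:  (A=4, B=1, C=6, D=1, E=0, F=3) → (A=1, B=0, C=3, D=3, E=0, F=3)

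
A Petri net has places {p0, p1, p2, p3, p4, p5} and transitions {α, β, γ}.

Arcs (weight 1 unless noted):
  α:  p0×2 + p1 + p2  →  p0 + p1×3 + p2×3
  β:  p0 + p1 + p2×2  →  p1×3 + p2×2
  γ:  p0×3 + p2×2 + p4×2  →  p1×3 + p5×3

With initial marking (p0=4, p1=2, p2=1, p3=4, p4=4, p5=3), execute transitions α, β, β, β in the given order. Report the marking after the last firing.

step 1: fire α:  (p0=4, p1=2, p2=1, p3=4, p4=4, p5=3) → (p0=3, p1=4, p2=3, p3=4, p4=4, p5=3)
step 2: fire β:  (p0=3, p1=4, p2=3, p3=4, p4=4, p5=3) → (p0=2, p1=6, p2=3, p3=4, p4=4, p5=3)
step 3: fire β:  (p0=2, p1=6, p2=3, p3=4, p4=4, p5=3) → (p0=1, p1=8, p2=3, p3=4, p4=4, p5=3)
step 4: fire β:  (p0=1, p1=8, p2=3, p3=4, p4=4, p5=3) → (p0=0, p1=10, p2=3, p3=4, p4=4, p5=3)

(p0=0, p1=10, p2=3, p3=4, p4=4, p5=3)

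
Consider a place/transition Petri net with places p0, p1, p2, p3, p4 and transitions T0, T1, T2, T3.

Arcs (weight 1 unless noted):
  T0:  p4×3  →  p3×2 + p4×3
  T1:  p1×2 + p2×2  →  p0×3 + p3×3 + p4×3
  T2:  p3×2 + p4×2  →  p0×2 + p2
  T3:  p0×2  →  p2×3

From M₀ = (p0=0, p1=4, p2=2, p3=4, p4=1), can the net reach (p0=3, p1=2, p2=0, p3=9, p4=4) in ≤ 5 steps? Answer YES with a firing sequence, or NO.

YES — reachable via ⟨T1, T0⟩ (2 firings)

step 1: fire T1:  (p0=0, p1=4, p2=2, p3=4, p4=1) → (p0=3, p1=2, p2=0, p3=7, p4=4)
step 2: fire T0:  (p0=3, p1=2, p2=0, p3=7, p4=4) → (p0=3, p1=2, p2=0, p3=9, p4=4)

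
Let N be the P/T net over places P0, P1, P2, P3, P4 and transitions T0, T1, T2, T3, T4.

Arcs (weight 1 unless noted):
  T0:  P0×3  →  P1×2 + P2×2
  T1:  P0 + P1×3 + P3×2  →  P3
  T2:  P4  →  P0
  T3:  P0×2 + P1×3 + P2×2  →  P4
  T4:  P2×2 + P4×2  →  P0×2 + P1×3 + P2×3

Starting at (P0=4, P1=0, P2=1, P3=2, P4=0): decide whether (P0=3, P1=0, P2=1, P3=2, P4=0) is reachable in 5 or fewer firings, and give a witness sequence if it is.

NO — not reachable within 5 firings

depth 0: 1 marking
depth 1: 2 markings reached so far
depth 2: 2 markings reached so far
(frontier empty at depth 2; search complete)
target is not among the 2 markings reachable within 5 steps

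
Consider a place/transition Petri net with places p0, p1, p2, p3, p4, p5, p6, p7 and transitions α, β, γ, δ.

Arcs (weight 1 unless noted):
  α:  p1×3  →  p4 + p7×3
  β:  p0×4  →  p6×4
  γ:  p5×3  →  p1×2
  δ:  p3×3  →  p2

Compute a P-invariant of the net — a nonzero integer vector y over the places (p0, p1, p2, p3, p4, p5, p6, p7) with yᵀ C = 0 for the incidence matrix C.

Incidence matrix C (rows=places, cols=transitions):
        α    β    γ    δ
   p0   0   -4    0    0
   p1  -3    0    2    0
   p2   0    0    0    1
   p3   0    0    0   -3
   p4   1    0    0    0
   p5   0    0   -3    0
   p6   0    4    0    0
   p7   3    0    0    0

Candidate y = [0, 0, 3, 1, 0, 0, 0, 0]; check y·C column-wise:
  col α: 0·-3 + 3·0 + 1·0 + 0·1 + 0·3 = 0
  col β: 0·-4 + 3·0 + 1·0 + 0·4 = 0
  col γ: 0·2 + 3·0 + 1·0 + 0·-3 = 0
  col δ: 3·1 + 1·-3 = 0

y = (p0:0, p1:0, p2:3, p3:1, p4:0, p5:0, p6:0, p7:0)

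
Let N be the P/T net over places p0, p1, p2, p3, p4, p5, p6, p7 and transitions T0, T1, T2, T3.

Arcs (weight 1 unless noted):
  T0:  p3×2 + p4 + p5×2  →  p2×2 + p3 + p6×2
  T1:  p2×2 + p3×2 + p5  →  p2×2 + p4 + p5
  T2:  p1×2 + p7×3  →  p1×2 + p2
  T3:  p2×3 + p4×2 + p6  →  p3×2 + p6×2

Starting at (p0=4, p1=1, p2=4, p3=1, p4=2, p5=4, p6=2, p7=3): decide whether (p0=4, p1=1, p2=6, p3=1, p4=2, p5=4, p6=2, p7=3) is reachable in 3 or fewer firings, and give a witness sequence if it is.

NO — not reachable within 3 firings

depth 0: 1 marking
depth 1: 2 markings reached so far
depth 2: 2 markings reached so far
(frontier empty at depth 2; search complete)
target is not among the 2 markings reachable within 3 steps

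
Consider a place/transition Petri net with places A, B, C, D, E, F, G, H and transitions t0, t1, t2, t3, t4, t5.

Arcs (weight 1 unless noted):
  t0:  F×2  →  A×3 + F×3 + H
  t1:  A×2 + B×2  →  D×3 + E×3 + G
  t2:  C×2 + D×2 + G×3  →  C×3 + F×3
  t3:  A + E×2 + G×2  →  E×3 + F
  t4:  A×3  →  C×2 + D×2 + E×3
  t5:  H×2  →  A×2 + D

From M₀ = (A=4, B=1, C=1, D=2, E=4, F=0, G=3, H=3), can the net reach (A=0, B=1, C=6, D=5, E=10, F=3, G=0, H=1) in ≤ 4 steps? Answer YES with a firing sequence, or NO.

step 1: fire t4:  (A=4, B=1, C=1, D=2, E=4, F=0, G=3, H=3) → (A=1, B=1, C=3, D=4, E=7, F=0, G=3, H=3)
step 2: fire t2:  (A=1, B=1, C=3, D=4, E=7, F=0, G=3, H=3) → (A=1, B=1, C=4, D=2, E=7, F=3, G=0, H=3)
step 3: fire t5:  (A=1, B=1, C=4, D=2, E=7, F=3, G=0, H=3) → (A=3, B=1, C=4, D=3, E=7, F=3, G=0, H=1)
step 4: fire t4:  (A=3, B=1, C=4, D=3, E=7, F=3, G=0, H=1) → (A=0, B=1, C=6, D=5, E=10, F=3, G=0, H=1)

YES — reachable via ⟨t4, t2, t5, t4⟩ (4 firings)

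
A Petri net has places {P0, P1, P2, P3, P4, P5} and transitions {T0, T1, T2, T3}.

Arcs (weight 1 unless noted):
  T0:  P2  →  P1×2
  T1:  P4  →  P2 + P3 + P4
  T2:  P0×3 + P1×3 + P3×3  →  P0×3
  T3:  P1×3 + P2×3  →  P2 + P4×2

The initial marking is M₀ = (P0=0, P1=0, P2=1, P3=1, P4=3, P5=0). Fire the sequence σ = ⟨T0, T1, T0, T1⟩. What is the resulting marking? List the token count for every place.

(P0=0, P1=4, P2=1, P3=3, P4=3, P5=0)

step 1: fire T0:  (P0=0, P1=0, P2=1, P3=1, P4=3, P5=0) → (P0=0, P1=2, P2=0, P3=1, P4=3, P5=0)
step 2: fire T1:  (P0=0, P1=2, P2=0, P3=1, P4=3, P5=0) → (P0=0, P1=2, P2=1, P3=2, P4=3, P5=0)
step 3: fire T0:  (P0=0, P1=2, P2=1, P3=2, P4=3, P5=0) → (P0=0, P1=4, P2=0, P3=2, P4=3, P5=0)
step 4: fire T1:  (P0=0, P1=4, P2=0, P3=2, P4=3, P5=0) → (P0=0, P1=4, P2=1, P3=3, P4=3, P5=0)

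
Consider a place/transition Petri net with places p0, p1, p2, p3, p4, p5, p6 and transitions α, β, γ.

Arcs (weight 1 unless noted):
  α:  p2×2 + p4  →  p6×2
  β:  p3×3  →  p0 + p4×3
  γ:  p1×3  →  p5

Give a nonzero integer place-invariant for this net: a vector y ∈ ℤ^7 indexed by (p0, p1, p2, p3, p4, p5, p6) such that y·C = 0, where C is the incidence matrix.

y = (p0:3, p1:0, p2:0, p3:1, p4:0, p5:0, p6:0)

Incidence matrix C (rows=places, cols=transitions):
        α    β    γ
   p0   0    1    0
   p1   0    0   -3
   p2  -2    0    0
   p3   0   -3    0
   p4  -1    3    0
   p5   0    0    1
   p6   2    0    0

Candidate y = [3, 0, 0, 1, 0, 0, 0]; check y·C column-wise:
  col α: 3·0 + 0·-2 + 1·0 + 0·-1 + 0·2 = 0
  col β: 3·1 + 1·-3 + 0·3 = 0
  col γ: 3·0 + 0·-3 + 1·0 + 0·1 = 0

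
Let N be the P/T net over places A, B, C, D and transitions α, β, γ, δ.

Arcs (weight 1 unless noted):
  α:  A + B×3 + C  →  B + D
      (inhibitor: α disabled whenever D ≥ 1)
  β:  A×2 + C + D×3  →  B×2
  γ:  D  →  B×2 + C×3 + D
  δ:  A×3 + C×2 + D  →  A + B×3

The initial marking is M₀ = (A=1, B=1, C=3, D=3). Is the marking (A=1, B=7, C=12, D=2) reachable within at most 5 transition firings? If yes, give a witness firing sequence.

depth 0: 1 marking
depth 1: 2 markings reached so far
depth 2: 3 markings reached so far
depth 3: 4 markings reached so far
depth 4: 5 markings reached so far
depth 5: 6 markings reached so far
target is not among the 6 markings reachable within 5 steps

NO — not reachable within 5 firings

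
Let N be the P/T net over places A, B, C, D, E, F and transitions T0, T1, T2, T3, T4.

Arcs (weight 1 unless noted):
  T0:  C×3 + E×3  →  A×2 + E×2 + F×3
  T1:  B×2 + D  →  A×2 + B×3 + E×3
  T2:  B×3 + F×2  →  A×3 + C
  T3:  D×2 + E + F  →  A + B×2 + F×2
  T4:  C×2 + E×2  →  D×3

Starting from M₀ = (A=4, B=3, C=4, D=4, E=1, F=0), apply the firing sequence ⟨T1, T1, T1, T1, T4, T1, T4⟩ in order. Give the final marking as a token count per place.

(A=14, B=8, C=0, D=5, E=12, F=0)

step 1: fire T1:  (A=4, B=3, C=4, D=4, E=1, F=0) → (A=6, B=4, C=4, D=3, E=4, F=0)
step 2: fire T1:  (A=6, B=4, C=4, D=3, E=4, F=0) → (A=8, B=5, C=4, D=2, E=7, F=0)
step 3: fire T1:  (A=8, B=5, C=4, D=2, E=7, F=0) → (A=10, B=6, C=4, D=1, E=10, F=0)
step 4: fire T1:  (A=10, B=6, C=4, D=1, E=10, F=0) → (A=12, B=7, C=4, D=0, E=13, F=0)
step 5: fire T4:  (A=12, B=7, C=4, D=0, E=13, F=0) → (A=12, B=7, C=2, D=3, E=11, F=0)
step 6: fire T1:  (A=12, B=7, C=2, D=3, E=11, F=0) → (A=14, B=8, C=2, D=2, E=14, F=0)
step 7: fire T4:  (A=14, B=8, C=2, D=2, E=14, F=0) → (A=14, B=8, C=0, D=5, E=12, F=0)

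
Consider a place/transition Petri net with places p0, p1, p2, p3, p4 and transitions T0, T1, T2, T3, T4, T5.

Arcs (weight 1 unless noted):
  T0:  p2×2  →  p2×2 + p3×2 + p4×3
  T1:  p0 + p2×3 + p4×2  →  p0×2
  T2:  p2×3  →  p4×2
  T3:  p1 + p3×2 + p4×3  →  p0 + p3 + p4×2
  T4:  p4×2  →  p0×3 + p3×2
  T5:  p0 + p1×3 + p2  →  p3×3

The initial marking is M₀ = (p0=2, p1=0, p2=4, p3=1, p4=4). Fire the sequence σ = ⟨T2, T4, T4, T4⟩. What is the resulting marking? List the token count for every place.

(p0=11, p1=0, p2=1, p3=7, p4=0)

step 1: fire T2:  (p0=2, p1=0, p2=4, p3=1, p4=4) → (p0=2, p1=0, p2=1, p3=1, p4=6)
step 2: fire T4:  (p0=2, p1=0, p2=1, p3=1, p4=6) → (p0=5, p1=0, p2=1, p3=3, p4=4)
step 3: fire T4:  (p0=5, p1=0, p2=1, p3=3, p4=4) → (p0=8, p1=0, p2=1, p3=5, p4=2)
step 4: fire T4:  (p0=8, p1=0, p2=1, p3=5, p4=2) → (p0=11, p1=0, p2=1, p3=7, p4=0)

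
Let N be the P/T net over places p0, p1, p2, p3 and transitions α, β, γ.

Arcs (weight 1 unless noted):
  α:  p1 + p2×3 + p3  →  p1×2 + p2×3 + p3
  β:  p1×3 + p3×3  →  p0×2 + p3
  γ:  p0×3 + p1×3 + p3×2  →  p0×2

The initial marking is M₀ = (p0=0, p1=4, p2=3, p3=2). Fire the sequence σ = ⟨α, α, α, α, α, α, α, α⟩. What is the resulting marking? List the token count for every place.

(p0=0, p1=12, p2=3, p3=2)

step 1: fire α:  (p0=0, p1=4, p2=3, p3=2) → (p0=0, p1=5, p2=3, p3=2)
step 2: fire α:  (p0=0, p1=5, p2=3, p3=2) → (p0=0, p1=6, p2=3, p3=2)
step 3: fire α:  (p0=0, p1=6, p2=3, p3=2) → (p0=0, p1=7, p2=3, p3=2)
step 4: fire α:  (p0=0, p1=7, p2=3, p3=2) → (p0=0, p1=8, p2=3, p3=2)
step 5: fire α:  (p0=0, p1=8, p2=3, p3=2) → (p0=0, p1=9, p2=3, p3=2)
step 6: fire α:  (p0=0, p1=9, p2=3, p3=2) → (p0=0, p1=10, p2=3, p3=2)
step 7: fire α:  (p0=0, p1=10, p2=3, p3=2) → (p0=0, p1=11, p2=3, p3=2)
step 8: fire α:  (p0=0, p1=11, p2=3, p3=2) → (p0=0, p1=12, p2=3, p3=2)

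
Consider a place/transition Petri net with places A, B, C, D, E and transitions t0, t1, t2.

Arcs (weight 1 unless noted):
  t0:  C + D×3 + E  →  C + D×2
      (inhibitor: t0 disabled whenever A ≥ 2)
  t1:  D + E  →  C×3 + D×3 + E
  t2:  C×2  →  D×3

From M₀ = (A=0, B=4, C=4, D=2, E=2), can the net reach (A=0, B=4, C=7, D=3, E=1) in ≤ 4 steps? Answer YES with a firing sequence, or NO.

YES — reachable via ⟨t1, t0⟩ (2 firings)

step 1: fire t1:  (A=0, B=4, C=4, D=2, E=2) → (A=0, B=4, C=7, D=4, E=2)
step 2: fire t0:  (A=0, B=4, C=7, D=4, E=2) → (A=0, B=4, C=7, D=3, E=1)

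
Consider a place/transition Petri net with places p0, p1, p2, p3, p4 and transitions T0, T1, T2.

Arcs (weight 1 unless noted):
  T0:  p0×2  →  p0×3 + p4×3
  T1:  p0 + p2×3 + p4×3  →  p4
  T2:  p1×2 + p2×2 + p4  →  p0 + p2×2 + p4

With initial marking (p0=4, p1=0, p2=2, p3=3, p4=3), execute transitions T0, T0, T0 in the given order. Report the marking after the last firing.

(p0=7, p1=0, p2=2, p3=3, p4=12)

step 1: fire T0:  (p0=4, p1=0, p2=2, p3=3, p4=3) → (p0=5, p1=0, p2=2, p3=3, p4=6)
step 2: fire T0:  (p0=5, p1=0, p2=2, p3=3, p4=6) → (p0=6, p1=0, p2=2, p3=3, p4=9)
step 3: fire T0:  (p0=6, p1=0, p2=2, p3=3, p4=9) → (p0=7, p1=0, p2=2, p3=3, p4=12)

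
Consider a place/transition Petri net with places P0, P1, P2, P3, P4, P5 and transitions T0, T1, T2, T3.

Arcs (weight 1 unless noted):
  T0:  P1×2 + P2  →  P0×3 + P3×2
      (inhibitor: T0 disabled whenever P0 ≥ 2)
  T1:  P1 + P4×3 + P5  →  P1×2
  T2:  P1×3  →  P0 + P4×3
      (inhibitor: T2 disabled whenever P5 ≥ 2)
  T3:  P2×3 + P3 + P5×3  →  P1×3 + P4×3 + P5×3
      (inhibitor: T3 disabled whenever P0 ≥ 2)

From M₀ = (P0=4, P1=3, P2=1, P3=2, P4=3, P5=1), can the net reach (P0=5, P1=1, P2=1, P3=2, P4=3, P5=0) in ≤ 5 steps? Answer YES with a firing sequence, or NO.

YES — reachable via ⟨T1, T2⟩ (2 firings)

step 1: fire T1:  (P0=4, P1=3, P2=1, P3=2, P4=3, P5=1) → (P0=4, P1=4, P2=1, P3=2, P4=0, P5=0)
step 2: fire T2:  (P0=4, P1=4, P2=1, P3=2, P4=0, P5=0) → (P0=5, P1=1, P2=1, P3=2, P4=3, P5=0)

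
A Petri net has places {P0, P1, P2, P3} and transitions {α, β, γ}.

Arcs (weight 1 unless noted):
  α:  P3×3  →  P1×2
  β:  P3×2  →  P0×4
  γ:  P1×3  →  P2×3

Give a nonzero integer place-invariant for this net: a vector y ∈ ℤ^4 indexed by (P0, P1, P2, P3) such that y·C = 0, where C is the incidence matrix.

Incidence matrix C (rows=places, cols=transitions):
        α    β    γ
   P0   0    4    0
   P1   2    0   -3
   P2   0    0    3
   P3  -3   -2    0

Candidate y = [1, 3, 3, 2]; check y·C column-wise:
  col α: 1·0 + 3·2 + 3·0 + 2·-3 = 0
  col β: 1·4 + 3·0 + 3·0 + 2·-2 = 0
  col γ: 1·0 + 3·-3 + 3·3 + 2·0 = 0

y = (P0:1, P1:3, P2:3, P3:2)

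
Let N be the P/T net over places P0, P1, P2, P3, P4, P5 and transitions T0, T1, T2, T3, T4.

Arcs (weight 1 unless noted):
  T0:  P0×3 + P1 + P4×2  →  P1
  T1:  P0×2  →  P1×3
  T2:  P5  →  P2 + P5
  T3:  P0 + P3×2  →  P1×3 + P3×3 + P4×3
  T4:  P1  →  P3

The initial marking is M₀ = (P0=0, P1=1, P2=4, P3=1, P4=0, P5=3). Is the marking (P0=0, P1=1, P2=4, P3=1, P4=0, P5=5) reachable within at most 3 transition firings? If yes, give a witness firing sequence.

depth 0: 1 marking
depth 1: 3 markings reached so far
depth 2: 5 markings reached so far
depth 3: 7 markings reached so far
target is not among the 7 markings reachable within 3 steps

NO — not reachable within 3 firings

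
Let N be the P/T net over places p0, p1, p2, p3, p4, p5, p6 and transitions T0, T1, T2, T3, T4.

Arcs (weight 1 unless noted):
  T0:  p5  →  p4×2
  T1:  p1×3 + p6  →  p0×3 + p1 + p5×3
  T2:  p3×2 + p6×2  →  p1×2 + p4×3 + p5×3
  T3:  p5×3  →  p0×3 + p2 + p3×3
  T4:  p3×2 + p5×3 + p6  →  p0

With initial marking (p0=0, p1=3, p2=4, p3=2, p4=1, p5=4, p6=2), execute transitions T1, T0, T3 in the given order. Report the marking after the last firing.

(p0=6, p1=1, p2=5, p3=5, p4=3, p5=3, p6=1)

step 1: fire T1:  (p0=0, p1=3, p2=4, p3=2, p4=1, p5=4, p6=2) → (p0=3, p1=1, p2=4, p3=2, p4=1, p5=7, p6=1)
step 2: fire T0:  (p0=3, p1=1, p2=4, p3=2, p4=1, p5=7, p6=1) → (p0=3, p1=1, p2=4, p3=2, p4=3, p5=6, p6=1)
step 3: fire T3:  (p0=3, p1=1, p2=4, p3=2, p4=3, p5=6, p6=1) → (p0=6, p1=1, p2=5, p3=5, p4=3, p5=3, p6=1)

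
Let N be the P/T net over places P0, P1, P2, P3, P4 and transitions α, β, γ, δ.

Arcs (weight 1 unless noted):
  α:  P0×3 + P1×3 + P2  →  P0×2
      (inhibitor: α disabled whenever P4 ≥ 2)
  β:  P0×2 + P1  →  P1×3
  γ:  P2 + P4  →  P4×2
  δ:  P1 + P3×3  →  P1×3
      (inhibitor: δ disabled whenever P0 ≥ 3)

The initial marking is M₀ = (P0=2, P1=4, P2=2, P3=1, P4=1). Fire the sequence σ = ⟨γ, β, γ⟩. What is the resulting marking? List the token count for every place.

step 1: fire γ:  (P0=2, P1=4, P2=2, P3=1, P4=1) → (P0=2, P1=4, P2=1, P3=1, P4=2)
step 2: fire β:  (P0=2, P1=4, P2=1, P3=1, P4=2) → (P0=0, P1=6, P2=1, P3=1, P4=2)
step 3: fire γ:  (P0=0, P1=6, P2=1, P3=1, P4=2) → (P0=0, P1=6, P2=0, P3=1, P4=3)

(P0=0, P1=6, P2=0, P3=1, P4=3)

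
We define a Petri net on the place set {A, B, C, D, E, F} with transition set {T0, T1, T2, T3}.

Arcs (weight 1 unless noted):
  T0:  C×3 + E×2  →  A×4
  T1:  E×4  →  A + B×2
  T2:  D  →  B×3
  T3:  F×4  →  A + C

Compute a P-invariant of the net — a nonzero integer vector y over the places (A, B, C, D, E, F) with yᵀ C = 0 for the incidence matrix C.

Incidence matrix C (rows=places, cols=transitions):
       T0   T1   T2   T3
    A   4    1    0    1
    B   0    2    3    0
    C  -3    0    0    1
    D   0    0   -1    0
    E  -2   -4    0    0
    F   0    0    0   -4

Candidate y = [2, 13, -2, 39, 7, 0]; check y·C column-wise:
  col T0: 2·4 + 13·0 + -2·-3 + 39·0 + 7·-2 = 0
  col T1: 2·1 + 13·2 + -2·0 + 39·0 + 7·-4 = 0
  col T2: 2·0 + 13·3 + -2·0 + 39·-1 + 7·0 = 0
  col T3: 2·1 + 13·0 + -2·1 + 39·0 + 7·0 + 0·-4 = 0

y = (A:2, B:13, C:-2, D:39, E:7, F:0)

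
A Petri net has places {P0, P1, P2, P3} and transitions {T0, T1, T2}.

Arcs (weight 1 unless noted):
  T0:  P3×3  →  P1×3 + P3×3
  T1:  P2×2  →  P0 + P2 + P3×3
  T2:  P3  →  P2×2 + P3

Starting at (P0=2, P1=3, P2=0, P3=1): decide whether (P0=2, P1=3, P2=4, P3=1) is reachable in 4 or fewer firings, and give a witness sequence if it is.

YES — reachable via ⟨T2, T2⟩ (2 firings)

step 1: fire T2:  (P0=2, P1=3, P2=0, P3=1) → (P0=2, P1=3, P2=2, P3=1)
step 2: fire T2:  (P0=2, P1=3, P2=2, P3=1) → (P0=2, P1=3, P2=4, P3=1)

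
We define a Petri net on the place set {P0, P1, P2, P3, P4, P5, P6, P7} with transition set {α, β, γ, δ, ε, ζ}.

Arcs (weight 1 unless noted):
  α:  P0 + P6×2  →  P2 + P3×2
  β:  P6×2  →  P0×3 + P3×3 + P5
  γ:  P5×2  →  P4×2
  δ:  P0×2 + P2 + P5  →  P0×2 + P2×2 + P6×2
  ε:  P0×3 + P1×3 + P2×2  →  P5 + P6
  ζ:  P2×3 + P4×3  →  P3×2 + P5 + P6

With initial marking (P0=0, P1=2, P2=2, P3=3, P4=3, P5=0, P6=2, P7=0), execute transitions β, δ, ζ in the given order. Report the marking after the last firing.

step 1: fire β:  (P0=0, P1=2, P2=2, P3=3, P4=3, P5=0, P6=2, P7=0) → (P0=3, P1=2, P2=2, P3=6, P4=3, P5=1, P6=0, P7=0)
step 2: fire δ:  (P0=3, P1=2, P2=2, P3=6, P4=3, P5=1, P6=0, P7=0) → (P0=3, P1=2, P2=3, P3=6, P4=3, P5=0, P6=2, P7=0)
step 3: fire ζ:  (P0=3, P1=2, P2=3, P3=6, P4=3, P5=0, P6=2, P7=0) → (P0=3, P1=2, P2=0, P3=8, P4=0, P5=1, P6=3, P7=0)

(P0=3, P1=2, P2=0, P3=8, P4=0, P5=1, P6=3, P7=0)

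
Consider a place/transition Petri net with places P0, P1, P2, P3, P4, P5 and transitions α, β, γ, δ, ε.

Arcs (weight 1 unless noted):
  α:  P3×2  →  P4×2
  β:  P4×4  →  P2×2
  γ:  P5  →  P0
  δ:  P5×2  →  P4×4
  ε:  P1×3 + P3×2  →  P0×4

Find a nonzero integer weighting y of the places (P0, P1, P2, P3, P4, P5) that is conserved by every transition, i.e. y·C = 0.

Incidence matrix C (rows=places, cols=transitions):
        α    β    γ    δ    ε
   P0   0    0    1    0    4
   P1   0    0    0    0   -3
   P2   0    2    0    0    0
   P3  -2    0    0    0   -2
   P4   2   -4    0    4    0
   P5   0    0   -1   -2    0

Candidate y = [2, 2, 2, 1, 1, 2]; check y·C column-wise:
  col α: 2·0 + 2·0 + 2·0 + 1·-2 + 1·2 + 2·0 = 0
  col β: 2·0 + 2·0 + 2·2 + 1·0 + 1·-4 + 2·0 = 0
  col γ: 2·1 + 2·0 + 2·0 + 1·0 + 1·0 + 2·-1 = 0
  col δ: 2·0 + 2·0 + 2·0 + 1·0 + 1·4 + 2·-2 = 0
  col ε: 2·4 + 2·-3 + 2·0 + 1·-2 + 1·0 + 2·0 = 0

y = (P0:2, P1:2, P2:2, P3:1, P4:1, P5:2)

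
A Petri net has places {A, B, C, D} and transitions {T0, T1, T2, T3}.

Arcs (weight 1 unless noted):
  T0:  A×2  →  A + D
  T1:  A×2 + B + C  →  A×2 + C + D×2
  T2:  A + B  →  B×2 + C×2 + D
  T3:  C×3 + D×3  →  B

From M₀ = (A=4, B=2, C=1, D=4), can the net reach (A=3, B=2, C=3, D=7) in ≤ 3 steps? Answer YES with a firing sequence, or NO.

YES — reachable via ⟨T1, T2⟩ (2 firings)

step 1: fire T1:  (A=4, B=2, C=1, D=4) → (A=4, B=1, C=1, D=6)
step 2: fire T2:  (A=4, B=1, C=1, D=6) → (A=3, B=2, C=3, D=7)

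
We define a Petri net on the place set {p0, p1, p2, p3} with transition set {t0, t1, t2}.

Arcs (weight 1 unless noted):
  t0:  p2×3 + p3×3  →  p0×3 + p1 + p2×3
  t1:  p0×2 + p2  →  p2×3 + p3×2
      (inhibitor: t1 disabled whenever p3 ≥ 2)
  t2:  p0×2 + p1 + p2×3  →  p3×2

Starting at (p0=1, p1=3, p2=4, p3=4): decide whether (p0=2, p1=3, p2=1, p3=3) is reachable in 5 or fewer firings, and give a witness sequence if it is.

step 1: fire t0:  (p0=1, p1=3, p2=4, p3=4) → (p0=4, p1=4, p2=4, p3=1)
step 2: fire t2:  (p0=4, p1=4, p2=4, p3=1) → (p0=2, p1=3, p2=1, p3=3)

YES — reachable via ⟨t0, t2⟩ (2 firings)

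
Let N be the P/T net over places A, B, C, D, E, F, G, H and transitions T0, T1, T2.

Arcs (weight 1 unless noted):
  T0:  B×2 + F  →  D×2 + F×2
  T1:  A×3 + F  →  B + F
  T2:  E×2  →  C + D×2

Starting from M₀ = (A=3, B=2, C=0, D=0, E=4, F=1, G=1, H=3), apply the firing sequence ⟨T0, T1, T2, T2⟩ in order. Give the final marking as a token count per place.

step 1: fire T0:  (A=3, B=2, C=0, D=0, E=4, F=1, G=1, H=3) → (A=3, B=0, C=0, D=2, E=4, F=2, G=1, H=3)
step 2: fire T1:  (A=3, B=0, C=0, D=2, E=4, F=2, G=1, H=3) → (A=0, B=1, C=0, D=2, E=4, F=2, G=1, H=3)
step 3: fire T2:  (A=0, B=1, C=0, D=2, E=4, F=2, G=1, H=3) → (A=0, B=1, C=1, D=4, E=2, F=2, G=1, H=3)
step 4: fire T2:  (A=0, B=1, C=1, D=4, E=2, F=2, G=1, H=3) → (A=0, B=1, C=2, D=6, E=0, F=2, G=1, H=3)

(A=0, B=1, C=2, D=6, E=0, F=2, G=1, H=3)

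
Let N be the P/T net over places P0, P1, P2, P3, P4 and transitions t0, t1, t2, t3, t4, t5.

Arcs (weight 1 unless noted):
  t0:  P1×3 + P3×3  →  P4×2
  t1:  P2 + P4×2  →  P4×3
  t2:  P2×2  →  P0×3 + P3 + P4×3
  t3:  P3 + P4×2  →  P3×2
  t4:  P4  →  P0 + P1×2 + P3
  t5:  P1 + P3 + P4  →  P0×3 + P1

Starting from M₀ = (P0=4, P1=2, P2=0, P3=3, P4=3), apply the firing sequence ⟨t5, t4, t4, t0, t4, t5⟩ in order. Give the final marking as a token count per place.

(P0=13, P1=5, P2=0, P3=1, P4=0)

step 1: fire t5:  (P0=4, P1=2, P2=0, P3=3, P4=3) → (P0=7, P1=2, P2=0, P3=2, P4=2)
step 2: fire t4:  (P0=7, P1=2, P2=0, P3=2, P4=2) → (P0=8, P1=4, P2=0, P3=3, P4=1)
step 3: fire t4:  (P0=8, P1=4, P2=0, P3=3, P4=1) → (P0=9, P1=6, P2=0, P3=4, P4=0)
step 4: fire t0:  (P0=9, P1=6, P2=0, P3=4, P4=0) → (P0=9, P1=3, P2=0, P3=1, P4=2)
step 5: fire t4:  (P0=9, P1=3, P2=0, P3=1, P4=2) → (P0=10, P1=5, P2=0, P3=2, P4=1)
step 6: fire t5:  (P0=10, P1=5, P2=0, P3=2, P4=1) → (P0=13, P1=5, P2=0, P3=1, P4=0)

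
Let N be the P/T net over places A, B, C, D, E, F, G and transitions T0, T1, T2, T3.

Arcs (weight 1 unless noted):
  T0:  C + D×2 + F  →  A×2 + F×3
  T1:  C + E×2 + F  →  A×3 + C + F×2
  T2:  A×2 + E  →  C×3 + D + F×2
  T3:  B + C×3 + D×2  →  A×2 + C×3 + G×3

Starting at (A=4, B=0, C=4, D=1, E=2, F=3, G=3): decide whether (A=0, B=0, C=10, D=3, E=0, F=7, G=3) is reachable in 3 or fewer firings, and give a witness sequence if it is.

YES — reachable via ⟨T2, T2⟩ (2 firings)

step 1: fire T2:  (A=4, B=0, C=4, D=1, E=2, F=3, G=3) → (A=2, B=0, C=7, D=2, E=1, F=5, G=3)
step 2: fire T2:  (A=2, B=0, C=7, D=2, E=1, F=5, G=3) → (A=0, B=0, C=10, D=3, E=0, F=7, G=3)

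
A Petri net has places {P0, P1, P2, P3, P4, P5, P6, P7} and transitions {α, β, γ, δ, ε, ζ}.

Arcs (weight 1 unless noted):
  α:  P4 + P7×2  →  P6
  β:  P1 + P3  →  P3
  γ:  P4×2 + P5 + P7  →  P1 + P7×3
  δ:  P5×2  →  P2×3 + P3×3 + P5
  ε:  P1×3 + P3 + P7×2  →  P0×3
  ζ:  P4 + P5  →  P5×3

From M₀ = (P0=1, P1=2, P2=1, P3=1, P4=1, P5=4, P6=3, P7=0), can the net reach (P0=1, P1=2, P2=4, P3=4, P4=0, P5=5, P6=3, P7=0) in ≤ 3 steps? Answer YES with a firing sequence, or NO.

YES — reachable via ⟨δ, ζ⟩ (2 firings)

step 1: fire δ:  (P0=1, P1=2, P2=1, P3=1, P4=1, P5=4, P6=3, P7=0) → (P0=1, P1=2, P2=4, P3=4, P4=1, P5=3, P6=3, P7=0)
step 2: fire ζ:  (P0=1, P1=2, P2=4, P3=4, P4=1, P5=3, P6=3, P7=0) → (P0=1, P1=2, P2=4, P3=4, P4=0, P5=5, P6=3, P7=0)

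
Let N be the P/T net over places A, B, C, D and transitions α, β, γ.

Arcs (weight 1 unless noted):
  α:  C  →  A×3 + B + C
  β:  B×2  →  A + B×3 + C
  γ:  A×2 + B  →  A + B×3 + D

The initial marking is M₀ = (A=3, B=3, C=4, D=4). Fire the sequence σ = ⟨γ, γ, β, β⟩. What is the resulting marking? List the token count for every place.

(A=3, B=9, C=6, D=6)

step 1: fire γ:  (A=3, B=3, C=4, D=4) → (A=2, B=5, C=4, D=5)
step 2: fire γ:  (A=2, B=5, C=4, D=5) → (A=1, B=7, C=4, D=6)
step 3: fire β:  (A=1, B=7, C=4, D=6) → (A=2, B=8, C=5, D=6)
step 4: fire β:  (A=2, B=8, C=5, D=6) → (A=3, B=9, C=6, D=6)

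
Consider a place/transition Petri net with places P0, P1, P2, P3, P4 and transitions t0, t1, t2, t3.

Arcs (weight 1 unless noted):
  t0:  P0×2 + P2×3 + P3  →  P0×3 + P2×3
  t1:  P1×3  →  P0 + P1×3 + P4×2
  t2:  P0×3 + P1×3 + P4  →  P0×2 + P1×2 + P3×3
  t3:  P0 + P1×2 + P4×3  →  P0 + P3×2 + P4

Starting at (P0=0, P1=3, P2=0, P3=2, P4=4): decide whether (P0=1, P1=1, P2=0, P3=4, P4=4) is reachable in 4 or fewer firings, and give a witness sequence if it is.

YES — reachable via ⟨t1, t3⟩ (2 firings)

step 1: fire t1:  (P0=0, P1=3, P2=0, P3=2, P4=4) → (P0=1, P1=3, P2=0, P3=2, P4=6)
step 2: fire t3:  (P0=1, P1=3, P2=0, P3=2, P4=6) → (P0=1, P1=1, P2=0, P3=4, P4=4)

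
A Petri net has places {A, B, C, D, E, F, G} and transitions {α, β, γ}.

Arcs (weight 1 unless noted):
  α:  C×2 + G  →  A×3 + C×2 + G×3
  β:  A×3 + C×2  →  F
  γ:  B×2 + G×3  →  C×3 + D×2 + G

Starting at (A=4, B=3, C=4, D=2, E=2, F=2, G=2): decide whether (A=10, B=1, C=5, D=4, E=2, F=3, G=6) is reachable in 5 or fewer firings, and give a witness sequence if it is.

YES — reachable via ⟨α, α, α, β, γ⟩ (5 firings)

step 1: fire α:  (A=4, B=3, C=4, D=2, E=2, F=2, G=2) → (A=7, B=3, C=4, D=2, E=2, F=2, G=4)
step 2: fire α:  (A=7, B=3, C=4, D=2, E=2, F=2, G=4) → (A=10, B=3, C=4, D=2, E=2, F=2, G=6)
step 3: fire α:  (A=10, B=3, C=4, D=2, E=2, F=2, G=6) → (A=13, B=3, C=4, D=2, E=2, F=2, G=8)
step 4: fire β:  (A=13, B=3, C=4, D=2, E=2, F=2, G=8) → (A=10, B=3, C=2, D=2, E=2, F=3, G=8)
step 5: fire γ:  (A=10, B=3, C=2, D=2, E=2, F=3, G=8) → (A=10, B=1, C=5, D=4, E=2, F=3, G=6)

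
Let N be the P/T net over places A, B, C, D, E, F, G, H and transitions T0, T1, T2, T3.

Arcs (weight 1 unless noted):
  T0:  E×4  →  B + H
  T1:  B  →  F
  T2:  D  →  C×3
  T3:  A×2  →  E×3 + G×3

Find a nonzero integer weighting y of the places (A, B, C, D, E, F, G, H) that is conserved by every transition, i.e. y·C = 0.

Incidence matrix C (rows=places, cols=transitions):
       T0   T1   T2   T3
    A   0    0    0   -2
    B   1   -1    0    0
    C   0    0    3    0
    D   0    0   -1    0
    E  -4    0    0    3
    F   0    1    0    0
    G   0    0    0    3
    H   1    0    0    0

Candidate y = [0, 0, 1, 3, 0, 0, 0, 0]; check y·C column-wise:
  col T0: 0·1 + 1·0 + 3·0 + 0·-4 + 0·1 = 0
  col T1: 0·-1 + 1·0 + 3·0 + 0·1 = 0
  col T2: 1·3 + 3·-1 = 0
  col T3: 0·-2 + 1·0 + 3·0 + 0·3 + 0·3 = 0

y = (A:0, B:0, C:1, D:3, E:0, F:0, G:0, H:0)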